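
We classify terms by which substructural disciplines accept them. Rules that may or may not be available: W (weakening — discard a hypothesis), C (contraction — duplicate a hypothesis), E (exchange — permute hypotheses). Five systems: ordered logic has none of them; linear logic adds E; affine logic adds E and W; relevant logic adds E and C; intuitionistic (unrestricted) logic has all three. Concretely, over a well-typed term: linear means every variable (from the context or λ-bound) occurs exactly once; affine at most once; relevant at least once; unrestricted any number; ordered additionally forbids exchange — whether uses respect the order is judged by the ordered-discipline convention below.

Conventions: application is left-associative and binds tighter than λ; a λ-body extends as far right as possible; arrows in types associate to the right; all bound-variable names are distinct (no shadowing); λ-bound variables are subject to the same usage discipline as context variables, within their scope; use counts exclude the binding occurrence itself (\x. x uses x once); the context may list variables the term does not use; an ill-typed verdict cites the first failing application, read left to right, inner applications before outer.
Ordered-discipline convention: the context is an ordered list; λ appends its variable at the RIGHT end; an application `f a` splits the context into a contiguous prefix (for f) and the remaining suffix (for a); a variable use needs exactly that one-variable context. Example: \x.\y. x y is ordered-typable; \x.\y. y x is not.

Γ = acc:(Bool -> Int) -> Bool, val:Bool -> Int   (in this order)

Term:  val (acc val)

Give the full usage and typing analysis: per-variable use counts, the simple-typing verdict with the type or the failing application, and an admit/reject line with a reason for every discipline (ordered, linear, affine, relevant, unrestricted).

usage: acc=1; val=2
use order (left to right): val, acc, val
typing: the term checks, with type Int
ordered ✗ (val ×2 used more than once (contraction))
linear ✗ (val ×2 used more than once (contraction))
affine ✗ (val ×2 used more than once (contraction))
relevant ✓ (acc, val: all used, weakening unneeded)
unrestricted ✓ (simply typable at Int; W, C, E all held)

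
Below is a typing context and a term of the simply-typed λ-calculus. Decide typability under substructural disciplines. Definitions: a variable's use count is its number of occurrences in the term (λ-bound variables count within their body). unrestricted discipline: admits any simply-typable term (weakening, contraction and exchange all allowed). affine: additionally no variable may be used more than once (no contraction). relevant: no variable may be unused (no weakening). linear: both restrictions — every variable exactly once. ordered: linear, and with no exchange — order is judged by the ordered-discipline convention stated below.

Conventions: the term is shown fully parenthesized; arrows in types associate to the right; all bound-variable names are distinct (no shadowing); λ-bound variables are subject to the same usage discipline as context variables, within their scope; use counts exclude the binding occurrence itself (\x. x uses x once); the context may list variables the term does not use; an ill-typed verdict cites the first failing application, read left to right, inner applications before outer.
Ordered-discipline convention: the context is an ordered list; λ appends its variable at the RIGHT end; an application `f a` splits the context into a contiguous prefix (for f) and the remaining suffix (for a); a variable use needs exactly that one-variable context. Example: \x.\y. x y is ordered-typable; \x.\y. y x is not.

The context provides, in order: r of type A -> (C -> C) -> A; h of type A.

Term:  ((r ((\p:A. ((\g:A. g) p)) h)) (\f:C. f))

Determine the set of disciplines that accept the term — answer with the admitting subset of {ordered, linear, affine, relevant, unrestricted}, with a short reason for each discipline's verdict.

admitted by: ordered, linear, affine, relevant, unrestricted
counts: r: 1×; h: 1×; p (λ-bound): 1×; g (λ-bound): 1×; f (λ-bound): 1×
left-to-right use order: r, g, p, h, f
typing: well-typed — term : A
ordered: ✓ — r, h, p, g, f: once each, no exchange needed
linear: ✓ — each of r, h, p, g, f used exactly once
affine: ✓ — no duplicate uses among r, h, p, g, f
relevant: ✓ — every one of r, h, p, g, f appears
unrestricted: ✓ — well-typed at A; no restrictions here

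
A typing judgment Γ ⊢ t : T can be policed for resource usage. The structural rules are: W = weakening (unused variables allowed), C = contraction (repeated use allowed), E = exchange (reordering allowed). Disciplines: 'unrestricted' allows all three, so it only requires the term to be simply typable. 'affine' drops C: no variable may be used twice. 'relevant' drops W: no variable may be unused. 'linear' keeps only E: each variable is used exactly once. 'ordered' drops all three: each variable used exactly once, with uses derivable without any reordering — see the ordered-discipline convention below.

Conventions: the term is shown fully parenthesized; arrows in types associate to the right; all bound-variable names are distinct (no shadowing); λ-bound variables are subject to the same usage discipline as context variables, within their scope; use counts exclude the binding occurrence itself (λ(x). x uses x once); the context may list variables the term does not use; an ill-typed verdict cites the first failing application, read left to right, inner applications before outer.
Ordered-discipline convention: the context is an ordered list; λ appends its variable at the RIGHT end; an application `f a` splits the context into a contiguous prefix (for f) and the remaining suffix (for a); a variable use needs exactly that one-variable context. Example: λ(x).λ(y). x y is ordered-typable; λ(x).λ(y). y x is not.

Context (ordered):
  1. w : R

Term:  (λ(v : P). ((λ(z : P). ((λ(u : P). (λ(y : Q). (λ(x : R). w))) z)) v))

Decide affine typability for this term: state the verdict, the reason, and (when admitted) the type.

yes — w, v, z, u, y, x: no repeats, contraction unneeded; term : P -> Q -> R -> R
variable uses: w: 1×, v (λ-bound): 1×, z (λ-bound): 1×, u (λ-bound): 0×, y (λ-bound): 0×, x (λ-bound): 0×
order of uses: w, z, v
typing: well-typed at P -> Q -> R -> R
summary: ordered ✗, linear ✗, affine ✓, relevant ✗, unrestricted ✓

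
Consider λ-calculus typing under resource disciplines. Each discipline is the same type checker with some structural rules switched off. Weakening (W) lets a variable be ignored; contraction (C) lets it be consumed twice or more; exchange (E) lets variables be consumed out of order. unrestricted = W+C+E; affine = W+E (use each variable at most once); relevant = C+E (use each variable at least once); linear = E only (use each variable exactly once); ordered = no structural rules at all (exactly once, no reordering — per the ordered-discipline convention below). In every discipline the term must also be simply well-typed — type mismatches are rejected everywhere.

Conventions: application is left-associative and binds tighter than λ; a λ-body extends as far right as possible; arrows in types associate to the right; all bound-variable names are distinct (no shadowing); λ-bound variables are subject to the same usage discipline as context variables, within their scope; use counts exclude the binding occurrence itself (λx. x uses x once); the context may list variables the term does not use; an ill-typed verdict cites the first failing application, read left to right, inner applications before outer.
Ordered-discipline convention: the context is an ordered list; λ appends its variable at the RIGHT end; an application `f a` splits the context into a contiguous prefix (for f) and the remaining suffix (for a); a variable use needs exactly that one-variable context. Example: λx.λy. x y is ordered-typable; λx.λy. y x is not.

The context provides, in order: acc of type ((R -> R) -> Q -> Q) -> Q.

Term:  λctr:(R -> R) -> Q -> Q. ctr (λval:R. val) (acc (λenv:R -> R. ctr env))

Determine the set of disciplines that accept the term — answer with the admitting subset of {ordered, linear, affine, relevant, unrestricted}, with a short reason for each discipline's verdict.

accepted by: relevant, unrestricted
use counts: acc=1; ctr (λ-bound)=2; val (λ-bound)=1; env (λ-bound)=1
uses in reading order: ctr, val, acc, ctr, env
typing: well-typed at ((R -> R) -> Q -> Q) -> Q
ordered: ✗ — uses contraction: ctr ×2
linear: ✗ — uses contraction: ctr ×2
affine: ✗ — uses contraction: ctr ×2
relevant: ✓ — acc, ctr, val, env: all used, weakening unneeded
unrestricted: ✓ — type-checks (((R -> R) -> Q -> Q) -> Q) and nothing is barred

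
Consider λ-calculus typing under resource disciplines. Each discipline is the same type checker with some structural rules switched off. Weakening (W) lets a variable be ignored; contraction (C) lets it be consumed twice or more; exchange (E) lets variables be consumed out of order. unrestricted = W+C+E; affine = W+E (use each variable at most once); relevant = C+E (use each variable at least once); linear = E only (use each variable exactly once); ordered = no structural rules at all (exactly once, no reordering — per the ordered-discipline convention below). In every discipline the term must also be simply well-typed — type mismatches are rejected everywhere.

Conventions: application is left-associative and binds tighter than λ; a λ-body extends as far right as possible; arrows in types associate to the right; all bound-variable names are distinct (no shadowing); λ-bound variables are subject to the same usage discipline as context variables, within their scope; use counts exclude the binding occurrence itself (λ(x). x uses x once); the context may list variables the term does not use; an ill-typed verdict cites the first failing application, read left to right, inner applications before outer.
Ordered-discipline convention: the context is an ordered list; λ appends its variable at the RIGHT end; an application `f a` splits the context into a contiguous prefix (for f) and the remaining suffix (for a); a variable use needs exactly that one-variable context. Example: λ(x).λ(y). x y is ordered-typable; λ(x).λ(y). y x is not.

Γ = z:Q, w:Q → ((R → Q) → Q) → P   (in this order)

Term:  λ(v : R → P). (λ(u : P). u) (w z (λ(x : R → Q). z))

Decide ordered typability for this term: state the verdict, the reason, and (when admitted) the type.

no — repeated use of z ×2; v, x left unused
use counts: z: 2×; w: 1×; v (bound): 0×; u (bound): 1×; x (bound): 0×
uses in reading order: u, w, z, z
typing: ✓ — (R → P) → P
all disciplines: ordered ✗; linear ✗; affine ✗; relevant ✗; unrestricted ✓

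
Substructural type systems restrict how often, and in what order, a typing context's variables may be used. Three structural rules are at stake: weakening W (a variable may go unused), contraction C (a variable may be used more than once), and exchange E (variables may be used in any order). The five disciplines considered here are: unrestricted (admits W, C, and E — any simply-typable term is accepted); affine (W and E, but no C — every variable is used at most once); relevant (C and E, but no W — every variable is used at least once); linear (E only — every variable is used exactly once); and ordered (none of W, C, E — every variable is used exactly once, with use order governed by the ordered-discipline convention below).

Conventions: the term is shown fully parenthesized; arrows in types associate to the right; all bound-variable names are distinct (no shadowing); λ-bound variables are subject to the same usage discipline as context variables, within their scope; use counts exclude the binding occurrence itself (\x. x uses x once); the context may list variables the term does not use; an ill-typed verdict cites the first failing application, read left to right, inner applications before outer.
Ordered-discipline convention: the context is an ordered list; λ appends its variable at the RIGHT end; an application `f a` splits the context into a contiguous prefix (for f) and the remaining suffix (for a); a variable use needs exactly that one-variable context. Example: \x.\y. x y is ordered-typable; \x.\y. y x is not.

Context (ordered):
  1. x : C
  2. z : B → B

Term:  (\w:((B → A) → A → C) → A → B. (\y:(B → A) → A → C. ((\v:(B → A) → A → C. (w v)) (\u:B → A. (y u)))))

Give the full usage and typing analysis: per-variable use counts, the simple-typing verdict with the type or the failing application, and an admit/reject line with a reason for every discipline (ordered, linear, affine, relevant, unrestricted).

use counts: x ×0; z ×0; w (bound) ×1; y (bound) ×1; v (bound) ×1; u (bound) ×1
left-to-right use order: w, v, y, u
typing: the term checks, with type (((B → A) → A → C) → A → B) → ((B → A) → A → C) → A → B
ordered: ✗, x, z left unused
linear: ✗, x, z left unused
affine: ✓, none of x, z, w, y, v, u used more than once
relevant: ✗, x, z left unused
unrestricted: ✓, simply typable at (((B → A) → A → C) → A → B) → ((B → A) → A → C) → A → B; W, C, E all held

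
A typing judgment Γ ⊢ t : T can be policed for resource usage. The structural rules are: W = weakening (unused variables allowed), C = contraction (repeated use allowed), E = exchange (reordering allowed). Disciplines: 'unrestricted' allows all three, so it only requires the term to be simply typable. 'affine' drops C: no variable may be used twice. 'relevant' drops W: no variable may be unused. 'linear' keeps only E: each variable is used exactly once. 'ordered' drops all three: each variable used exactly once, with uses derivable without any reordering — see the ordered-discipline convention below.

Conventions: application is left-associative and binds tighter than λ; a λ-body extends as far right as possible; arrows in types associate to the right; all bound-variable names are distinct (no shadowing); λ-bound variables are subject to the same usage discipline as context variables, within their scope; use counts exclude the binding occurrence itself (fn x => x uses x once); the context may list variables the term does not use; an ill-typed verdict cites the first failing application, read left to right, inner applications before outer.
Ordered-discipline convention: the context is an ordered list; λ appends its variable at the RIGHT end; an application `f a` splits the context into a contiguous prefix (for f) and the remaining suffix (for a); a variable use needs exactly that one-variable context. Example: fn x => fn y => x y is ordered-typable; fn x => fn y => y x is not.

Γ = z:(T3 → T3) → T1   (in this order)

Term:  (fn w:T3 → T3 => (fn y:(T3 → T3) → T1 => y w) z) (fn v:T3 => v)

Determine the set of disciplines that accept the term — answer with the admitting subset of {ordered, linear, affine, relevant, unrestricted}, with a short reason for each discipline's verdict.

accepted by: linear, affine, relevant, unrestricted
use counts: z: 1; w [bound]: 1; y [bound]: 1; v [bound]: 1
left-to-right use order: y, w, z, v
typing: the term checks, with type T1
ordered: ✗, needs exchange: uses follow y, w, z, v
linear: ✓, exactly-once usage across z, w, y, v
affine: ✓, none of z, w, y, v used more than once
relevant: ✓, at least one use each (z, w, y, v)
unrestricted: ✓, typability at T1 is all that's needed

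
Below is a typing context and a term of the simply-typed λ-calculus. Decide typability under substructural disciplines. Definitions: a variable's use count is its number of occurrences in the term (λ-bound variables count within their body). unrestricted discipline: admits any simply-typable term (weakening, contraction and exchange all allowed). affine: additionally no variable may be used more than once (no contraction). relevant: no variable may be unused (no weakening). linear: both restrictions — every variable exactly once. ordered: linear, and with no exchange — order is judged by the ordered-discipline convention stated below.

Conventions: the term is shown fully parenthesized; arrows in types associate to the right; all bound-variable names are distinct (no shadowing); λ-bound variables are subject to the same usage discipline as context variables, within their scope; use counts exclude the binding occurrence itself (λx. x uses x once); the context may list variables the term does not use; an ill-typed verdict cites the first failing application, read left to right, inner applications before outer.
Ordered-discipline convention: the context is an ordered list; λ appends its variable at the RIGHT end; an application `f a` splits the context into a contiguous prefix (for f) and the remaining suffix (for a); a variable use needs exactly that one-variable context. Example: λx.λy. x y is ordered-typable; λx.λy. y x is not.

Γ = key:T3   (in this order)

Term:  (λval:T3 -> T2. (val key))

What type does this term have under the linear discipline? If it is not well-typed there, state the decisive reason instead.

term : (T3 -> T2) -> T2
variable uses: key: 1; val (λ-bound): 1
left-to-right use order: val, key
typing: the term checks, with type (T3 -> T2) -> T2
all disciplines: ordered ✗, linear ✓, affine ✓, relevant ✓, unrestricted ✓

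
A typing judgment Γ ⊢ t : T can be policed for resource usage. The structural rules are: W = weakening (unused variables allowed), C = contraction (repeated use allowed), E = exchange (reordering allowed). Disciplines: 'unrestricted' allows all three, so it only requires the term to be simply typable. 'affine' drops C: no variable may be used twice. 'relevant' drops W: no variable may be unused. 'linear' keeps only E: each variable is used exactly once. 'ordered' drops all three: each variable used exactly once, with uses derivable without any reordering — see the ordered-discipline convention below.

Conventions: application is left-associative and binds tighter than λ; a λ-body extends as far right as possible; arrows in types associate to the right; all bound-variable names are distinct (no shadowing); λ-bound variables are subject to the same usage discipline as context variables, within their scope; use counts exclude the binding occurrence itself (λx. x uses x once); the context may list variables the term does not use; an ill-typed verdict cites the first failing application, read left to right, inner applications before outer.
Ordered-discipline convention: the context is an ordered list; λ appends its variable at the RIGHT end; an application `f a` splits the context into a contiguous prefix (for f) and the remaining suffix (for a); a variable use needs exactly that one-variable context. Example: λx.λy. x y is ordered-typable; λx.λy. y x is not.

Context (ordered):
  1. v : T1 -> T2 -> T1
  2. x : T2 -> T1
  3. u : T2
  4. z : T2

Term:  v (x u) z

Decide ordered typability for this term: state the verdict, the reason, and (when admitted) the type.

yes — one use each (v, x, u, z); ordered split holds; term : T1
counts: v: 1; x: 1; u: 1; z: 1
left-to-right use order: v, x, u, z
typing: the term checks, with type T1
all disciplines: ordered ✓; linear ✓; affine ✓; relevant ✓; unrestricted ✓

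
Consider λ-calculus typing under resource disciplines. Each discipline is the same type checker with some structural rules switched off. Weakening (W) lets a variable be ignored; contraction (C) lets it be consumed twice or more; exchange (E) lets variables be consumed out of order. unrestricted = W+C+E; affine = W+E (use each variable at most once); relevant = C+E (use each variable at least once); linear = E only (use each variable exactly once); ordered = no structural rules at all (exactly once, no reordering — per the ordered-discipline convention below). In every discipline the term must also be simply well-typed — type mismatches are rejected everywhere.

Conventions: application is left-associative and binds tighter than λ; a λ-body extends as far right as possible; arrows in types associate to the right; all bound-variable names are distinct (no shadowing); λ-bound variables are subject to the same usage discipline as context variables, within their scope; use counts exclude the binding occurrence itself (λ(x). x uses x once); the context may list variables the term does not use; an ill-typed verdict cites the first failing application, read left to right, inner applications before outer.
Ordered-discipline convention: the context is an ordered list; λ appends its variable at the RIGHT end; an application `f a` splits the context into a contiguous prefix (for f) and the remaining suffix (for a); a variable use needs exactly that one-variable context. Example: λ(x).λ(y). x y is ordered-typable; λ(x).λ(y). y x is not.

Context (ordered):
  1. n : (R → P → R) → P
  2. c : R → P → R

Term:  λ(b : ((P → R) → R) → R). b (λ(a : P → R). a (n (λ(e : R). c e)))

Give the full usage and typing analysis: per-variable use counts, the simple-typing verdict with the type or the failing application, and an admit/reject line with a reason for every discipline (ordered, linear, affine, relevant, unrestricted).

usage: n: 1×; c: 1×; b (λ-bound): 1×; a (λ-bound): 1×; e (λ-bound): 1×
use order (left to right): b, a, n, c, e
typing: well-typed at (((P → R) → R) → R) → R
ordered ✗ (use order b, a, n, c, e needs exchange)
linear ✓ (single use per variable (n, c, b, a, e))
affine ✓ (at most one use each (n, c, b, a, e))
relevant ✓ (every one of n, c, b, a, e appears)
unrestricted ✓ (type-checks ((((P → R) → R) → R) → R) and nothing is barred)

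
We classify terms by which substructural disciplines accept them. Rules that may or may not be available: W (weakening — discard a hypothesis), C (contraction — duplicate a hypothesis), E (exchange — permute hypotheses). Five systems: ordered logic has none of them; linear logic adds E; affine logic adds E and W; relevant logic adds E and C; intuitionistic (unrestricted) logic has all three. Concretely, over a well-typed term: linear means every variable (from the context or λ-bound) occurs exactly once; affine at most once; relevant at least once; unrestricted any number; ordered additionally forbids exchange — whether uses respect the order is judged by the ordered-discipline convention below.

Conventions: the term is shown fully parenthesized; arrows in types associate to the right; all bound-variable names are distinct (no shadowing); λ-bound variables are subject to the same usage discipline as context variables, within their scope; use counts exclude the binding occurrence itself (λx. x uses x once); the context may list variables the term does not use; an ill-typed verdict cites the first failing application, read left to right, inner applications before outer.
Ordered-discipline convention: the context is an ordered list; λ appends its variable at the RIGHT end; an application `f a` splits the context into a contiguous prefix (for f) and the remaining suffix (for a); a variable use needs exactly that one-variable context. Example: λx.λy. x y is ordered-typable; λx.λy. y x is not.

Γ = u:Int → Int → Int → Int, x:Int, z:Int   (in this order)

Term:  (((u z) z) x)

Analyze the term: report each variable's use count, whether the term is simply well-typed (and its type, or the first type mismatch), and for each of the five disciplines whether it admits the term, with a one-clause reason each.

variable uses: u=1; x=1; z=2
left-to-right use order: u, z, z, x
typing: well-typed — term : Int
ordered: ✗, needs contraction — z ×2
linear: ✗, needs contraction — z ×2
affine: ✗, needs contraction — z ×2
relevant: ✓, u, x, z: all used, weakening unneeded
unrestricted: ✓, type-checks (Int) and nothing is barred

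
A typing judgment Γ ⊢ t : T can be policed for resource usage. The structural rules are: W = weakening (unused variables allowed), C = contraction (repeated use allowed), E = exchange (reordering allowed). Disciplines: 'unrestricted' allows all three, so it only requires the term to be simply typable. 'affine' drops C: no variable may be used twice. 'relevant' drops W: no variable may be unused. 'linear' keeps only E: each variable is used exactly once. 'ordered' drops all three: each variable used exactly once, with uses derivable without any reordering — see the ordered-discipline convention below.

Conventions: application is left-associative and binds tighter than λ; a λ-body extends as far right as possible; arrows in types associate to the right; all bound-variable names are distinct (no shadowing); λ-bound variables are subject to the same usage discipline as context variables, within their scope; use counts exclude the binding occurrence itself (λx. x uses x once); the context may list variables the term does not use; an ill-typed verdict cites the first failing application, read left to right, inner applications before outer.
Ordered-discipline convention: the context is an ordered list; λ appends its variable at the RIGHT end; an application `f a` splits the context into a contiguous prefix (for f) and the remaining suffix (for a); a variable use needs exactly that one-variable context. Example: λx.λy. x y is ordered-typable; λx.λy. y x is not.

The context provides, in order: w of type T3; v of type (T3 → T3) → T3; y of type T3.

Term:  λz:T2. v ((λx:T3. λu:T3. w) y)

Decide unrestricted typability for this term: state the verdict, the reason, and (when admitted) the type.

yes — well-typed at T2 → T3; no restrictions here; term : T2 → T3
counts: w=1, v=1, y=1, z (bound)=0, x (bound)=0, u (bound)=0
left-to-right use order: v, w, y
typing: well-typed at T2 → T3
all disciplines: ordered ✗ | linear ✗ | affine ✓ | relevant ✗ | unrestricted ✓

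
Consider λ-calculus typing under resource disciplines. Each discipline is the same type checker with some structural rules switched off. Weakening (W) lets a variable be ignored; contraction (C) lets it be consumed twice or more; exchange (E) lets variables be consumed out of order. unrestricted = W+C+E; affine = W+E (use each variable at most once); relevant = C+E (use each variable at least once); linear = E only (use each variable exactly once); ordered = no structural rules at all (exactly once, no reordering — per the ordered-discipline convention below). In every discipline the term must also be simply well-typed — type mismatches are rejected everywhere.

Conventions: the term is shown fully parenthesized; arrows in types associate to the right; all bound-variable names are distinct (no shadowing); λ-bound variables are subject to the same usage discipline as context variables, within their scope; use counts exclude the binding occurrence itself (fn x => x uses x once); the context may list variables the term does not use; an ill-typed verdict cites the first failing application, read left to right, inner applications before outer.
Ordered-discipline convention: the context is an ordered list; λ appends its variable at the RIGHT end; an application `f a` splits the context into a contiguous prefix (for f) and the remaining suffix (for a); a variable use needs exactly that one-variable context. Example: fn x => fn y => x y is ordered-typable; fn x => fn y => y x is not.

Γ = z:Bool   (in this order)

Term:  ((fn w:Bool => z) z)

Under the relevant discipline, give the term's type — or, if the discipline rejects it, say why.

not well-typed under relevant — needs weakening: w unused
counts: z: 2, w (bound): 0
order of uses: z, z
typing: well-typed at Bool
summary: ordered ✗ | linear ✗ | affine ✗ | relevant ✗ | unrestricted ✓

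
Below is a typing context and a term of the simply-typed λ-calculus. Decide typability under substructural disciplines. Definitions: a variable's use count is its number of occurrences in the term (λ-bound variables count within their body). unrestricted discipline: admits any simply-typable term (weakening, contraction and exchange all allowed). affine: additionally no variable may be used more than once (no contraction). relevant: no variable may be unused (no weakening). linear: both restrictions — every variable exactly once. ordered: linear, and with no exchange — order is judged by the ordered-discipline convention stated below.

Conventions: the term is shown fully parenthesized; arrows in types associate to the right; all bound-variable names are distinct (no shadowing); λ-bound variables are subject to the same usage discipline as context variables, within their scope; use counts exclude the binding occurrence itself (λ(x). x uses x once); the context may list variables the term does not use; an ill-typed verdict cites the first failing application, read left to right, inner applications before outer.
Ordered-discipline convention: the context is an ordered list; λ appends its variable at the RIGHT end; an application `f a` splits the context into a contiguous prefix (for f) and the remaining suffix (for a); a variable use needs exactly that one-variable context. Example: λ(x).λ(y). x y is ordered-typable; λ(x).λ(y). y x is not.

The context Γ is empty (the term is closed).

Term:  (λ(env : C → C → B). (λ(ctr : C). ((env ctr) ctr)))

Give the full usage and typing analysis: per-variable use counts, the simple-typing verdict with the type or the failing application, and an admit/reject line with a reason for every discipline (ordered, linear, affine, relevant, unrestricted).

usage: env (λ-bound): 1, ctr (λ-bound): 2
use order (left to right): env, ctr, ctr
typing: well-typed at (C → C → B) → C → B
ordered: ✗, uses contraction: ctr ×2
linear: ✗, uses contraction: ctr ×2
affine: ✗, uses contraction: ctr ×2
relevant: ✓, env, ctr: all used, weakening unneeded
unrestricted: ✓, simply typable at (C → C → B) → C → B; W, C, E all held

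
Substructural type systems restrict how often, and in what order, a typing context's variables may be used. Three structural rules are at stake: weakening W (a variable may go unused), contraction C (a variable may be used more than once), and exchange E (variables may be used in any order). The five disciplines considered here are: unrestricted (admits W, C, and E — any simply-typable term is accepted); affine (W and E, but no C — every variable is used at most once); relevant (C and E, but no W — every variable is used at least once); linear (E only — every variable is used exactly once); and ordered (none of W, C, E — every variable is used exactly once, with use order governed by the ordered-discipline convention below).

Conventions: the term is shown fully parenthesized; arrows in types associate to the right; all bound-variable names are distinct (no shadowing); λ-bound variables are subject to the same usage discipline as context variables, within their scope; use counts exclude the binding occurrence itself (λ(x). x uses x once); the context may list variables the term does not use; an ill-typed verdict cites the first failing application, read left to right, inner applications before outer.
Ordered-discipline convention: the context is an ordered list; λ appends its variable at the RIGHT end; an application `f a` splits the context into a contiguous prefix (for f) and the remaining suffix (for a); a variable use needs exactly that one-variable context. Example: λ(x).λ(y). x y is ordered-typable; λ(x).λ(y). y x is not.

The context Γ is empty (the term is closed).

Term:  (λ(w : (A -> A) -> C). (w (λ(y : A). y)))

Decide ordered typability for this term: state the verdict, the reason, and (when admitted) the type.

yes — w, y once each; derivable with no W/C/E; term : ((A -> A) -> C) -> C
usage: w [bound]=1, y [bound]=1
left-to-right use order: w, y
typing: well-typed — term : ((A -> A) -> C) -> C
per-discipline verdicts: ordered ✓; linear ✓; affine ✓; relevant ✓; unrestricted ✓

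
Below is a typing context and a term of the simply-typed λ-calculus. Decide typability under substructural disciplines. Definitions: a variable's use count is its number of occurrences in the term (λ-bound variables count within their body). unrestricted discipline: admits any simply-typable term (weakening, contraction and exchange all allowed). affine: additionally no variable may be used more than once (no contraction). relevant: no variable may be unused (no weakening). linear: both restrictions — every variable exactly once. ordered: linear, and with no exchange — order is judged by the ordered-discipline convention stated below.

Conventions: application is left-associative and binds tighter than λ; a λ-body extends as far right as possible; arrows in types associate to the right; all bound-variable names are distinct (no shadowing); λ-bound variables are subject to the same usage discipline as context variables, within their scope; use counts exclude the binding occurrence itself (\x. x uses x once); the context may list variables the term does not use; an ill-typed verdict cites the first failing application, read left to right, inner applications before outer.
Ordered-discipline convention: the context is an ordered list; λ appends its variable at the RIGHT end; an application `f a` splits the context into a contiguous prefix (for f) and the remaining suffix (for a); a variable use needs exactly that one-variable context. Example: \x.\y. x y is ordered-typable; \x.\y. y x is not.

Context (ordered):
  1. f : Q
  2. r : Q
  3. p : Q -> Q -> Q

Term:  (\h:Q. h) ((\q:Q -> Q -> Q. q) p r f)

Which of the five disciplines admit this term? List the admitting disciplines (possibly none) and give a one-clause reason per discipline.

admitted by: linear, affine, relevant, unrestricted
counts: f: 1, r: 1, p: 1, h (bound): 1, q (bound): 1
order of uses: h, q, p, r, f
typing: ✓ — Q
ordered: ✗, needs exchange: uses follow h, q, p, r, f
linear: ✓, single use per variable (f, r, p, h, q)
affine: ✓, f, r, p, h, q: no repeats, contraction unneeded
relevant: ✓, every one of f, r, p, h, q appears
unrestricted: ✓, typability at Q is all that's needed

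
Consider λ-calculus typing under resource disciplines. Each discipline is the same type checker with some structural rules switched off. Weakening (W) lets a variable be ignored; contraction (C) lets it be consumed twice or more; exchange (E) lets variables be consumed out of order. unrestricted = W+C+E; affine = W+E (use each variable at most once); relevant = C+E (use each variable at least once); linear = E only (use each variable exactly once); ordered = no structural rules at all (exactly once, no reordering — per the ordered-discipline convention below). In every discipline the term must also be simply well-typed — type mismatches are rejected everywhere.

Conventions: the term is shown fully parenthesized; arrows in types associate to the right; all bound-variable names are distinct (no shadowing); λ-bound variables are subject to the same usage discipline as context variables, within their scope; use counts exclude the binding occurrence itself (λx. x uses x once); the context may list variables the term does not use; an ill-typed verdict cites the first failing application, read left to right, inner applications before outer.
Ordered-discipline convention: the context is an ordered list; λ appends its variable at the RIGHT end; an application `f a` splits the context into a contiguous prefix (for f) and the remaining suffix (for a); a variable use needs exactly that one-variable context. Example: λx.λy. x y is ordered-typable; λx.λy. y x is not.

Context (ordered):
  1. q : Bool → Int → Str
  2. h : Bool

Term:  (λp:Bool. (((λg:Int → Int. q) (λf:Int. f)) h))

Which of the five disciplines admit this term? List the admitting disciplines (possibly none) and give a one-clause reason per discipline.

admitting disciplines: affine, unrestricted
counts: q ×1; h ×1; p (bound) ×0; g (bound) ×0; f (bound) ×1
left-to-right use order: q, f, h
typing: ✓ — Bool → Int → Str
ordered: ✗, p, g left unused
linear: ✗, p, g left unused
affine: ✓, at most one use each (q, h, p, g, f)
relevant: ✗, p, g left unused
unrestricted: ✓, typability at Bool → Int → Str is all that's needed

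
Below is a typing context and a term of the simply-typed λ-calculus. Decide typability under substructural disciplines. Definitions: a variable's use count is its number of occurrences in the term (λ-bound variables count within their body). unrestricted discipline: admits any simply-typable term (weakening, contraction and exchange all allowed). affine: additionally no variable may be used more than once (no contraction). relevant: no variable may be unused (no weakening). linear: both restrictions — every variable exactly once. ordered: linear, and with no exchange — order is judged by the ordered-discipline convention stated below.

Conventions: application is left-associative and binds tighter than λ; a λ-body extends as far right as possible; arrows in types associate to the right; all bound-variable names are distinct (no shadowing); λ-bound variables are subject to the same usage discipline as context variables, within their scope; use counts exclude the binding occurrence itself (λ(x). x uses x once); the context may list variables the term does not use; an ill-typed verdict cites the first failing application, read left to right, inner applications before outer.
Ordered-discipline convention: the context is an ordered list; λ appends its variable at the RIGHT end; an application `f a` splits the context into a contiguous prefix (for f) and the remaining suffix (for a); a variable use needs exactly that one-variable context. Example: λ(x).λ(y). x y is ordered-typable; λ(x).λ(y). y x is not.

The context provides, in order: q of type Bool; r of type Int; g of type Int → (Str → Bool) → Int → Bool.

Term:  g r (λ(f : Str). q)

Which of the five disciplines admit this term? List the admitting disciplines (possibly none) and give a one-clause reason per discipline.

admitted in: affine, unrestricted
counts: q: 1×; r: 1×; g: 1×; f (bound): 0×
left-to-right use order: g, r, q
typing: ✓ — Int → Bool
ordered ✗ (needs weakening: f unused)
linear ✗ (needs weakening: f unused)
affine ✓ (q, r, g, f: no repeats, contraction unneeded)
relevant ✗ (needs weakening: f unused)
unrestricted ✓ (typability at Int → Bool is all that's needed)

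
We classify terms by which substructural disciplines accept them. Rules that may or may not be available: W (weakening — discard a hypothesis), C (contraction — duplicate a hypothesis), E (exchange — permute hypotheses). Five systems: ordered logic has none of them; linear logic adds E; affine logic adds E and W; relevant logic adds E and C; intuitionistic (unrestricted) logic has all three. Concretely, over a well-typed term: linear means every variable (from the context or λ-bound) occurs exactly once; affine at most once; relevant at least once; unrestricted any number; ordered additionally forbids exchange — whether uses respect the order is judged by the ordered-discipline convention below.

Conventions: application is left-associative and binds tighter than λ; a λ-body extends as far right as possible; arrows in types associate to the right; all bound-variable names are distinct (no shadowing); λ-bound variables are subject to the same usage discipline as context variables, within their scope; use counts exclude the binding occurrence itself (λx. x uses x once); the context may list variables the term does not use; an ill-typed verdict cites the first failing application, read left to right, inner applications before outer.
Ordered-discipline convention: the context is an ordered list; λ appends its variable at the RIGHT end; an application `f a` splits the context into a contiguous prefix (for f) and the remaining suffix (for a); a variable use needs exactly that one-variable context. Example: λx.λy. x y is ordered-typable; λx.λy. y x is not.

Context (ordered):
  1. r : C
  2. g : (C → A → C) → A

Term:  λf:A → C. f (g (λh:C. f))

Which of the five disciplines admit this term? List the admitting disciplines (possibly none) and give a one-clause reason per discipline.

accepted by: unrestricted
variable uses: r ×0, g ×1, f (λ-bound) ×2, h (λ-bound) ×0
left-to-right use order: f, g, f
typing: well-typed — term : (A → C) → C
ordered: ✗ — needs contraction — f ×2; r, h never used (weakening)
linear: ✗ — needs contraction — f ×2; r, h never used (weakening)
affine: ✗ — needs contraction — f ×2
relevant: ✗ — r, h never used (weakening)
unrestricted: ✓ — type-checks ((A → C) → C) and nothing is barred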